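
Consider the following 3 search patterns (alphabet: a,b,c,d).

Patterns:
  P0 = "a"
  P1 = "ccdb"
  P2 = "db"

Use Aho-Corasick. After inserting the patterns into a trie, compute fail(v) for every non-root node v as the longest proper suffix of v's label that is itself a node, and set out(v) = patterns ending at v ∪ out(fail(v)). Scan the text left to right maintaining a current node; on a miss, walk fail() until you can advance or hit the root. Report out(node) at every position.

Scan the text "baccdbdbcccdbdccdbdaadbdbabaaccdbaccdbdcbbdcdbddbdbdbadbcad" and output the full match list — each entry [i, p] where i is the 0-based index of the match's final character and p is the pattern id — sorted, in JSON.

Construct AC machine:
Trie (insert patterns):
  0='ε' goto a→1 c→2 d→6
  1='a' goto ·  ←P0
  2='c' goto c→3
  3='cc' goto d→4
  4='ccd' goto b→5
  5='ccdb' goto ·  ←P1
  6='d' goto b→7
  7='db' goto ·  ←P2

Failure links (BFS by depth):
  n1('a'): parent n0 fail=0; on 'a' 0 → fail=0;  out {0}∪∅={0}
  n2('c'): parent n0 fail=0; on 'c' 0 → fail=0;  out ∅∪∅=∅
  n6('d'): parent n0 fail=0; on 'd' 0 → fail=0;  out ∅∪∅=∅
  n3('cc'): parent n2 fail=0; on 'c' 0 → fail=2;  out ∅∪∅=∅
  n7('db'): parent n6 fail=0; on 'b' 0 → fail=0;  out {2}∪∅={2}
  n4('ccd'): parent n3 fail=2; on 'd' 2→0 → fail=6;  out ∅∪∅=∅
  n5('ccdb'): parent n4 fail=6; on 'b' 6 → fail=7;  out {1}∪{2}={1,2}

Run:
[0] read 'b'  n0⇒n0
[1] read 'a'  n0⇒n1  ** P0@[1:1]
[2] read 'c'  n1⇒n2 ·f
[3] read 'c'  n2⇒n3
[4] read 'd'  n3⇒n4
[5] read 'b'  n4⇒n5  ** P1@[2:5],P2@[4:5]
[6] read 'd'  n5⇒n6 ·f
[7] read 'b'  n6⇒n7  ** P2@[6:7]
[8] read 'c'  n7⇒n2 ·f
[9] read 'c'  n2⇒n3
[10] read 'c'  n3⇒n3 ·f
[11] read 'd'  n3⇒n4
[12] read 'b'  n4⇒n5  ** P1@[9:12],P2@[11:12]
[13] read 'd'  n5⇒n6 ·f
[14] read 'c'  n6⇒n2 ·f
[15] read 'c'  n2⇒n3
[16] read 'd'  n3⇒n4
[17] read 'b'  n4⇒n5  ** P1@[14:17],P2@[16:17]
[18] read 'd'  n5⇒n6 ·f
[19] read 'a'  n6⇒n1 ·f  ** P0@[19:19]
[20] read 'a'  n1⇒n1 ·f  ** P0@[20:20]
[21] read 'd'  n1⇒n6 ·f
[22] read 'b'  n6⇒n7  ** P2@[21:22]
[23] read 'd'  n7⇒n6 ·f
[24] read 'b'  n6⇒n7  ** P2@[23:24]
[25] read 'a'  n7⇒n1 ·f  ** P0@[25:25]
[26] read 'b'  n1⇒n0 ·f
[27] read 'a'  n0⇒n1  ** P0@[27:27]
[28] read 'a'  n1⇒n1 ·f  ** P0@[28:28]
[29] read 'c'  n1⇒n2 ·f
[30] read 'c'  n2⇒n3
[31] read 'd'  n3⇒n4
[32] read 'b'  n4⇒n5  ** P1@[29:32],P2@[31:32]
[33] read 'a'  n5⇒n1 ·f  ** P0@[33:33]
[34] read 'c'  n1⇒n2 ·f
[35] read 'c'  n2⇒n3
[36] read 'd'  n3⇒n4
[37] read 'b'  n4⇒n5  ** P1@[34:37],P2@[36:37]
[38] read 'd'  n5⇒n6 ·f
[39] read 'c'  n6⇒n2 ·f
[40] read 'b'  n2⇒n0 ·f
[41] read 'b'  n0⇒n0
[42] read 'd'  n0⇒n6
[43] read 'c'  n6⇒n2 ·f
[44] read 'd'  n2⇒n6 ·f
[45] read 'b'  n6⇒n7  ** P2@[44:45]
[46] read 'd'  n7⇒n6 ·f
[47] read 'd'  n6⇒n6 ·f
[48] read 'b'  n6⇒n7  ** P2@[47:48]
[49] read 'd'  n7⇒n6 ·f
[50] read 'b'  n6⇒n7  ** P2@[49:50]
[51] read 'd'  n7⇒n6 ·f
[52] read 'b'  n6⇒n7  ** P2@[51:52]
[53] read 'a'  n7⇒n1 ·f  ** P0@[53:53]
[54] read 'd'  n1⇒n6 ·f
[55] read 'b'  n6⇒n7  ** P2@[54:55]
[56] read 'c'  n7⇒n2 ·f
[57] read 'a'  n2⇒n1 ·f  ** P0@[57:57]
[58] read 'd'  n1⇒n6 ·f

All matches (sorted): [[1,0],[5,1],[5,2],[7,2],[12,1],[12,2],[17,1],[17,2],[19,0],[20,0],[22,2],[24,2],[25,0],[27,0],[28,0],[32,1],[32,2],[33,0],[37,1],[37,2],[45,2],[48,2],[50,2],[52,2],[53,0],[55,2],[57,0]]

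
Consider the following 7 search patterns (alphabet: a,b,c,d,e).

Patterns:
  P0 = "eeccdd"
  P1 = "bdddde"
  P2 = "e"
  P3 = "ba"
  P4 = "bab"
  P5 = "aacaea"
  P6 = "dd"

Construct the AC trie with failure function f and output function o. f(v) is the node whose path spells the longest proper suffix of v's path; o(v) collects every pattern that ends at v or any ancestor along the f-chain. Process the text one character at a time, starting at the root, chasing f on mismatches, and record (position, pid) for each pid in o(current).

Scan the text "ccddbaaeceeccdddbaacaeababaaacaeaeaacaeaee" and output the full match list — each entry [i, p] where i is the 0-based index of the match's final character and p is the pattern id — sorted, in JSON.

Build automaton:
Trie (insert patterns):
  n0 'ε': a→15 b→7 d→21 e→1
  n1 'e': e→2  [P2 ends]
  n2 'ee': c→3
  n3 'eec': c→4
  n4 'eecc': d→5
  n5 'eeccd': d→6
  n6 'eeccdd': ·  [P0 ends]
  n7 'b': a→13 d→8
  n8 'bd': d→9
  n9 'bdd': d→10
  n10 'bddd': d→11
  n11 'bdddd': e→12
  n12 'bdddde': ·  [P1 ends]
  n13 'ba': b→14  [P3 ends]
  n14 'bab': ·  [P4 ends]
  n15 'a': a→16
  n16 'aa': c→17
  n17 'aac': a→18
  n18 'aaca': e→19
  n19 'aacae': a→20
  n20 'aacaea': ·  [P5 ends]
  n21 'd': d→22
  n22 'dd': ·  [P6 ends]

Failure links (BFS by depth):
  n1('e'): parent n0 fail=0; on 'e' 0 → fail=0;  out {2}∪∅={2}
  n7('b'): parent n0 fail=0; on 'b' 0 → fail=0;  out ∅∪∅=∅
  n15('a'): parent n0 fail=0; on 'a' 0 → fail=0;  out ∅∪∅=∅
  n21('d'): parent n0 fail=0; on 'd' 0 → fail=0;  out ∅∪∅=∅
  n2('ee'): parent n1 fail=0; on 'e' 0 → fail=1;  out ∅∪{2}={2}
  n8('bd'): parent n7 fail=0; on 'd' 0 → fail=21;  out ∅∪∅=∅
  n13('ba'): parent n7 fail=0; on 'a' 0 → fail=15;  out {3}∪∅={3}
  n16('aa'): parent n15 fail=0; on 'a' 0 → fail=15;  out ∅∪∅=∅
  n22('dd'): parent n21 fail=0; on 'd' 0 → fail=21;  out {6}∪∅={6}
  n3('eec'): parent n2 fail=1; on 'c' 1→0 → fail=0;  out ∅∪∅=∅
  n9('bdd'): parent n8 fail=21; on 'd' 21 → fail=22;  out ∅∪{6}={6}
  n14('bab'): parent n13 fail=15; on 'b' 15→0 → fail=7;  out {4}∪∅={4}
  n17('aac'): parent n16 fail=15; on 'c' 15→0 → fail=0;  out ∅∪∅=∅
  n4('eecc'): parent n3 fail=0; on 'c' 0 → fail=0;  out ∅∪∅=∅
  n10('bddd'): parent n9 fail=22; on 'd' 22→21 → fail=22;  out ∅∪{6}={6}
  n18('aaca'): parent n17 fail=0; on 'a' 0 → fail=15;  out ∅∪∅=∅
  n5('eeccd'): parent n4 fail=0; on 'd' 0 → fail=21;  out ∅∪∅=∅
  n11('bdddd'): parent n10 fail=22; on 'd' 22→21 → fail=22;  out ∅∪{6}={6}
  n19('aacae'): parent n18 fail=15; on 'e' 15→0 → fail=1;  out ∅∪{2}={2}
  n6('eeccdd'): parent n5 fail=21; on 'd' 21 → fail=22;  out {0}∪{6}={0,6}
  n12('bdddde'): parent n11 fail=22; on 'e' 22→21→0 → fail=1;  out {1}∪{2}={1,2}
  n20('aacaea'): parent n19 fail=1; on 'a' 1→0 → fail=15;  out {5}∪∅={5}

Scan:
i=0 'c': node 0→0
i=1 'c': node 0→0
i=2 'd': node 0→21
i=3 'd': node 21→22  → match P6@[2:3]
i=4 'b': node 22→7 ·f
i=5 'a': node 7→13  → match P3@[4:5]
i=6 'a': node 13→16 ·f
i=7 'e': node 16→1 ·f  → match P2@[7:7]
i=8 'c': node 1→0 ·f
i=9 'e': node 0→1  → match P2@[9:9]
i=10 'e': node 1→2  → match P2@[10:10]
i=11 'c': node 2→3
i=12 'c': node 3→4
i=13 'd': node 4→5
i=14 'd': node 5→6  → match P0@[9:14],P6@[13:14]
i=15 'd': node 6→22 ·f  → match P6@[14:15]
i=16 'b': node 22→7 ·f
i=17 'a': node 7→13  → match P3@[16:17]
i=18 'a': node 13→16 ·f
i=19 'c': node 16→17
i=20 'a': node 17→18
i=21 'e': node 18→19  → match P2@[21:21]
i=22 'a': node 19→20  → match P5@[17:22]
i=23 'b': node 20→7 ·f
i=24 'a': node 7→13  → match P3@[23:24]
i=25 'b': node 13→14  → match P4@[23:25]
i=26 'a': node 14→13 ·f  → match P3@[25:26]
i=27 'a': node 13→16 ·f
i=28 'a': node 16→16 ·f
i=29 'c': node 16→17
i=30 'a': node 17→18
i=31 'e': node 18→19  → match P2@[31:31]
i=32 'a': node 19→20  → match P5@[27:32]
i=33 'e': node 20→1 ·f  → match P2@[33:33]
i=34 'a': node 1→15 ·f
i=35 'a': node 15→16
i=36 'c': node 16→17
i=37 'a': node 17→18
i=38 'e': node 18→19  → match P2@[38:38]
i=39 'a': node 19→20  → match P5@[34:39]
i=40 'e': node 20→1 ·f  → match P2@[40:40]
i=41 'e': node 1→2  → match P2@[41:41]

Result: [[3,6],[5,3],[7,2],[9,2],[10,2],[14,0],[14,6],[15,6],[17,3],[21,2],[22,5],[24,3],[25,4],[26,3],[31,2],[32,5],[33,2],[38,2],[39,5],[40,2],[41,2]]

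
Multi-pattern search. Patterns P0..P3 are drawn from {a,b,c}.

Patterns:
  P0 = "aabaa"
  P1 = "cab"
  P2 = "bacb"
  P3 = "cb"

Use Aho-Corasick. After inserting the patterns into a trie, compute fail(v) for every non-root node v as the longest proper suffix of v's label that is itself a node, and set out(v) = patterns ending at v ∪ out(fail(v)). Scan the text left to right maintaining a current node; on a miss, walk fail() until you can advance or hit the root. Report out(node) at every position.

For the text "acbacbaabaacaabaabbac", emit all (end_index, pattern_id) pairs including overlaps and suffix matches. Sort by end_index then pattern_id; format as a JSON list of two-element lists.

Build:
Trie nodes:
  n0 'ε': a→1 b→9 c→6
  n1 'a': a→2
  n2 'aa': b→3
  n3 'aab': a→4
  n4 'aaba': a→5
  n5 'aabaa': ·  [P0 ends]
  n6 'c': a→7 b→13
  n7 'ca': b→8
  n8 'cab': ·  [P1 ends]
  n9 'b': a→10
  n10 'ba': c→11
  n11 'bac': b→12
  n12 'bacb': ·  [P2 ends]
  n13 'cb': ·  [P3 ends]

Failure links (BFS by depth):
  fail(1) 'a': from fail(0)=0 chase 'a': 0 ⇒ 0;  out=∅∪out(0)=∅
  fail(6) 'c': from fail(0)=0 chase 'c': 0 ⇒ 0;  out=∅∪out(0)=∅
  fail(9) 'b': from fail(0)=0 chase 'b': 0 ⇒ 0;  out=∅∪out(0)=∅
  fail(2) 'aa': from fail(1)=0 chase 'a': 0 ⇒ 1;  out=∅∪out(1)=∅
  fail(7) 'ca': from fail(6)=0 chase 'a': 0 ⇒ 1;  out=∅∪out(1)=∅
  fail(10) 'ba': from fail(9)=0 chase 'a': 0 ⇒ 1;  out=∅∪out(1)=∅
  fail(13) 'cb': from fail(6)=0 chase 'b': 0 ⇒ 9;  out={3}∪out(9)={3}
  fail(3) 'aab': from fail(2)=1 chase 'b': 1→0 ⇒ 9;  out=∅∪out(9)=∅
  fail(8) 'cab': from fail(7)=1 chase 'b': 1→0 ⇒ 9;  out={1}∪out(9)={1}
  fail(11) 'bac': from fail(10)=1 chase 'c': 1→0 ⇒ 6;  out=∅∪out(6)=∅
  fail(4) 'aaba': from fail(3)=9 chase 'a': 9 ⇒ 10;  out=∅∪out(10)=∅
  fail(12) 'bacb': from fail(11)=6 chase 'b': 6 ⇒ 13;  out={2}∪out(13)={2,3}
  fail(5) 'aabaa': from fail(4)=10 chase 'a': 10→1 ⇒ 2;  out={0}∪out(2)={0}

Run:
pos 0 'a': at 1
pos 1 'c': at 6 (via fail)
pos 2 'b': at 13  → match P3@[1:2]
pos 3 'a': at 10 (via fail)
pos 4 'c': at 11
pos 5 'b': at 12  → match P2@[2:5],P3@[4:5]
pos 6 'a': at 10 (via fail)
pos 7 'a': at 2 (via fail)
pos 8 'b': at 3
pos 9 'a': at 4
pos 10 'a': at 5  → match P0@[6:10]
pos 11 'c': at 6 (via fail)
pos 12 'a': at 7
pos 13 'a': at 2 (via fail)
pos 14 'b': at 3
pos 15 'a': at 4
pos 16 'a': at 5  → match P0@[12:16]
pos 17 'b': at 3 (via fail)
pos 18 'b': at 9 (via fail)
pos 19 'a': at 10
pos 20 'c': at 11

Result: [[2,3],[5,2],[5,3],[10,0],[16,0]]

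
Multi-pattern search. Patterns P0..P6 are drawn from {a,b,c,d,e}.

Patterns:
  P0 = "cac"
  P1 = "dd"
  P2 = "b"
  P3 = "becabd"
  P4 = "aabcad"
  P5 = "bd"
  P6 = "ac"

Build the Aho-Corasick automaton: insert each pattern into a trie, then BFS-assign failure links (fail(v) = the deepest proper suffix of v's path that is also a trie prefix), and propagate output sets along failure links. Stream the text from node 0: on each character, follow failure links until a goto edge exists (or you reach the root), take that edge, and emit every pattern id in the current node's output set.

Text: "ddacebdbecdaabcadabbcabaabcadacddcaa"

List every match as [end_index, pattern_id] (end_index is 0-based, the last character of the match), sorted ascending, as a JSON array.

Construct AC machine:
Trie (insert patterns):
  n0 'ε': a→12 b→6 c→1 d→4
  n1 'c': a→2
  n2 'ca': c→3
  n3 'cac': ·  [P0 ends]
  n4 'd': d→5
  n5 'dd': ·  [P1 ends]
  n6 'b': d→18 e→7  [P2 ends]
  n7 'be': c→8
  n8 'bec': a→9
  n9 'beca': b→10
  n10 'becab': d→11
  n11 'becabd': ·  [P3 ends]
  n12 'a': a→13 c→19
  n13 'aa': b→14
  n14 'aab': c→15
  n15 'aabc': a→16
  n16 'aabca': d→17
  n17 'aabcad': ·  [P4 ends]
  n18 'bd': ·  [P5 ends]
  n19 'ac': ·  [P6 ends]

BFS fail/out derivation:
  n1('c'): parent n0 fail=0; on 'c' 0 → fail=0;  out ∅∪∅=∅
  n4('d'): parent n0 fail=0; on 'd' 0 → fail=0;  out ∅∪∅=∅
  n6('b'): parent n0 fail=0; on 'b' 0 → fail=0;  out {2}∪∅={2}
  n12('a'): parent n0 fail=0; on 'a' 0 → fail=0;  out ∅∪∅=∅
  n2('ca'): parent n1 fail=0; on 'a' 0 → fail=12;  out ∅∪∅=∅
  n5('dd'): parent n4 fail=0; on 'd' 0 → fail=4;  out {1}∪∅={1}
  n7('be'): parent n6 fail=0; on 'e' 0 → fail=0;  out ∅∪∅=∅
  n13('aa'): parent n12 fail=0; on 'a' 0 → fail=12;  out ∅∪∅=∅
  n18('bd'): parent n6 fail=0; on 'd' 0 → fail=4;  out {5}∪∅={5}
  n19('ac'): parent n12 fail=0; on 'c' 0 → fail=1;  out {6}∪∅={6}
  n3('cac'): parent n2 fail=12; on 'c' 12 → fail=19;  out {0}∪{6}={0,6}
  n8('bec'): parent n7 fail=0; on 'c' 0 → fail=1;  out ∅∪∅=∅
  n14('aab'): parent n13 fail=12; on 'b' 12→0 → fail=6;  out ∅∪{2}={2}
  n9('beca'): parent n8 fail=1; on 'a' 1 → fail=2;  out ∅∪∅=∅
  n15('aabc'): parent n14 fail=6; on 'c' 6→0 → fail=1;  out ∅∪∅=∅
  n10('becab'): parent n9 fail=2; on 'b' 2→12→0 → fail=6;  out ∅∪{2}={2}
  n16('aabca'): parent n15 fail=1; on 'a' 1 → fail=2;  out ∅∪∅=∅
  n11('becabd'): parent n10 fail=6; on 'd' 6 → fail=18;  out {3}∪{5}={3,5}
  n17('aabcad'): parent n16 fail=2; on 'd' 2→12→0 → fail=4;  out {4}∪∅={4}

Run:
pos 0 'd': at 4
pos 1 'd': at 5  → match P1@[0:1]
pos 2 'a': at 12 (fail-walked)
pos 3 'c': at 19  → match P6@[2:3]
pos 4 'e': at 0 (fail-walked)
pos 5 'b': at 6  → match P2@[5:5]
pos 6 'd': at 18  → match P5@[5:6]
pos 7 'b': at 6 (fail-walked)  → match P2@[7:7]
pos 8 'e': at 7
pos 9 'c': at 8
pos 10 'd': at 4 (fail-walked)
pos 11 'a': at 12 (fail-walked)
pos 12 'a': at 13
pos 13 'b': at 14  → match P2@[13:13]
pos 14 'c': at 15
pos 15 'a': at 16
pos 16 'd': at 17  → match P4@[11:16]
pos 17 'a': at 12 (fail-walked)
pos 18 'b': at 6 (fail-walked)  → match P2@[18:18]
pos 19 'b': at 6 (fail-walked)  → match P2@[19:19]
pos 20 'c': at 1 (fail-walked)
pos 21 'a': at 2
pos 22 'b': at 6 (fail-walked)  → match P2@[22:22]
pos 23 'a': at 12 (fail-walked)
pos 24 'a': at 13
pos 25 'b': at 14  → match P2@[25:25]
pos 26 'c': at 15
pos 27 'a': at 16
pos 28 'd': at 17  → match P4@[23:28]
pos 29 'a': at 12 (fail-walked)
pos 30 'c': at 19  → match P6@[29:30]
pos 31 'd': at 4 (fail-walked)
pos 32 'd': at 5  → match P1@[31:32]
pos 33 'c': at 1 (fail-walked)
pos 34 'a': at 2
pos 35 'a': at 13 (fail-walked)

All matches (sorted): [[1,1],[3,6],[5,2],[6,5],[7,2],[13,2],[16,4],[18,2],[19,2],[22,2],[25,2],[28,4],[30,6],[32,1]]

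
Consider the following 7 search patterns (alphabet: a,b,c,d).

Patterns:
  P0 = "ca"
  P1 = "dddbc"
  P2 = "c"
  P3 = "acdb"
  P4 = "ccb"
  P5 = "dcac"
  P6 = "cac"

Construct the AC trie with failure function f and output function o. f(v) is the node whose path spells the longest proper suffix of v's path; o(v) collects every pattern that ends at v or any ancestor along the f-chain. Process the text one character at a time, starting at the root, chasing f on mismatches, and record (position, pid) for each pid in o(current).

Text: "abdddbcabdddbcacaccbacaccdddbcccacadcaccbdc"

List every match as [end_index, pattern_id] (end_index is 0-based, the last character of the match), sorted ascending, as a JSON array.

Construct AC machine:
Trie nodes:
  0='ε' goto a→8 c→1 d→3
  1='c' goto a→2 c→12  ←P2
  2='ca' goto c→17  ←P0
  3='d' goto c→14 d→4
  4='dd' goto d→5
  5='ddd' goto b→6
  6='dddb' goto c→7
  7='dddbc' goto ·  ←P1
  8='a' goto c→9
  9='ac' goto d→10
  10='acd' goto b→11
  11='acdb' goto ·  ←P3
  12='cc' goto b→13
  13='ccb' goto ·  ←P4
  14='dc' goto a→15
  15='dca' goto c→16
  16='dcac' goto ·  ←P5
  17='cac' goto ·  ←P6

BFS fail/out derivation:
  fail(1) 'c': from fail(0)=0 chase 'c': 0 ⇒ 0;  out={2}∪out(0)={2}
  fail(3) 'd': from fail(0)=0 chase 'd': 0 ⇒ 0;  out=∅∪out(0)=∅
  fail(8) 'a': from fail(0)=0 chase 'a': 0 ⇒ 0;  out=∅∪out(0)=∅
  fail(2) 'ca': from fail(1)=0 chase 'a': 0 ⇒ 8;  out={0}∪out(8)={0}
  fail(4) 'dd': from fail(3)=0 chase 'd': 0 ⇒ 3;  out=∅∪out(3)=∅
  fail(9) 'ac': from fail(8)=0 chase 'c': 0 ⇒ 1;  out=∅∪out(1)={2}
  fail(12) 'cc': from fail(1)=0 chase 'c': 0 ⇒ 1;  out=∅∪out(1)={2}
  fail(14) 'dc': from fail(3)=0 chase 'c': 0 ⇒ 1;  out=∅∪out(1)={2}
  fail(5) 'ddd': from fail(4)=3 chase 'd': 3 ⇒ 4;  out=∅∪out(4)=∅
  fail(10) 'acd': from fail(9)=1 chase 'd': 1→0 ⇒ 3;  out=∅∪out(3)=∅
  fail(13) 'ccb': from fail(12)=1 chase 'b': 1→0 ⇒ 0;  out={4}∪out(0)={4}
  fail(15) 'dca': from fail(14)=1 chase 'a': 1 ⇒ 2;  out=∅∪out(2)={0}
  fail(17) 'cac': from fail(2)=8 chase 'c': 8 ⇒ 9;  out={6}∪out(9)={2,6}
  fail(6) 'dddb': from fail(5)=4 chase 'b': 4→3→0 ⇒ 0;  out=∅∪out(0)=∅
  fail(11) 'acdb': from fail(10)=3 chase 'b': 3→0 ⇒ 0;  out={3}∪out(0)={3}
  fail(16) 'dcac': from fail(15)=2 chase 'c': 2 ⇒ 17;  out={5}∪out(17)={2,5,6}
  fail(7) 'dddbc': from fail(6)=0 chase 'c': 0 ⇒ 1;  out={1}∪out(1)={1,2}

Text stream:
pos 0 'a': at 8
pos 1 'b': at 0 ·f
pos 2 'd': at 3
pos 3 'd': at 4
pos 4 'd': at 5
pos 5 'b': at 6
pos 6 'c': at 7  ** P1@[2:6],P2@[6:6]
pos 7 'a': at 2 ·f  ** P0@[6:7]
pos 8 'b': at 0 ·f
pos 9 'd': at 3
pos 10 'd': at 4
pos 11 'd': at 5
pos 12 'b': at 6
pos 13 'c': at 7  ** P1@[9:13],P2@[13:13]
pos 14 'a': at 2 ·f  ** P0@[13:14]
pos 15 'c': at 17  ** P2@[15:15],P6@[13:15]
pos 16 'a': at 2 ·f  ** P0@[15:16]
pos 17 'c': at 17  ** P2@[17:17],P6@[15:17]
pos 18 'c': at 12 ·f  ** P2@[18:18]
pos 19 'b': at 13  ** P4@[17:19]
pos 20 'a': at 8 ·f
pos 21 'c': at 9  ** P2@[21:21]
pos 22 'a': at 2 ·f  ** P0@[21:22]
pos 23 'c': at 17  ** P2@[23:23],P6@[21:23]
pos 24 'c': at 12 ·f  ** P2@[24:24]
pos 25 'd': at 3 ·f
pos 26 'd': at 4
pos 27 'd': at 5
pos 28 'b': at 6
pos 29 'c': at 7  ** P1@[25:29],P2@[29:29]
pos 30 'c': at 12 ·f  ** P2@[30:30]
pos 31 'c': at 12 ·f  ** P2@[31:31]
pos 32 'a': at 2 ·f  ** P0@[31:32]
pos 33 'c': at 17  ** P2@[33:33],P6@[31:33]
pos 34 'a': at 2 ·f  ** P0@[33:34]
pos 35 'd': at 3 ·f
pos 36 'c': at 14  ** P2@[36:36]
pos 37 'a': at 15  ** P0@[36:37]
pos 38 'c': at 16  ** P2@[38:38],P5@[35:38],P6@[36:38]
pos 39 'c': at 12 ·f  ** P2@[39:39]
pos 40 'b': at 13  ** P4@[38:40]
pos 41 'd': at 3 ·f
pos 42 'c': at 14  ** P2@[42:42]

Result: [[6,1],[6,2],[7,0],[13,1],[13,2],[14,0],[15,2],[15,6],[16,0],[17,2],[17,6],[18,2],[19,4],[21,2],[22,0],[23,2],[23,6],[24,2],[29,1],[29,2],[30,2],[31,2],[32,0],[33,2],[33,6],[34,0],[36,2],[37,0],[38,2],[38,5],[38,6],[39,2],[40,4],[42,2]]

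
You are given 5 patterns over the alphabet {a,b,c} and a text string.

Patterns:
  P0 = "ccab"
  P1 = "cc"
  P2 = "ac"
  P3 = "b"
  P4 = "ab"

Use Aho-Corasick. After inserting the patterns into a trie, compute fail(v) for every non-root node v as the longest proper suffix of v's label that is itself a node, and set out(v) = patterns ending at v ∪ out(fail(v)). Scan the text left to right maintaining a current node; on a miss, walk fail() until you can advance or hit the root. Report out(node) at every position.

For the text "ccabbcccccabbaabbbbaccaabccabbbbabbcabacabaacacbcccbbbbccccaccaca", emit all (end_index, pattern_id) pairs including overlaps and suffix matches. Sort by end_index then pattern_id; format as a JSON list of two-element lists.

Build automaton:
Trie nodes:
  0='ε' goto a→5 b→7 c→1
  1='c' goto c→2
  2='cc' goto a→3  [P1 ends]
  3='cca' goto b→4
  4='ccab' goto ·  [P0 ends]
  5='a' goto b→8 c→6
  6='ac' goto ·  [P2 ends]
  7='b' goto ·  [P3 ends]
  8='ab' goto ·  [P4 ends]

Failure links (BFS by depth):
  n1('c'): parent n0 fail=0; on 'c' 0 → fail=0;  out ∅∪∅=∅
  n5('a'): parent n0 fail=0; on 'a' 0 → fail=0;  out ∅∪∅=∅
  n7('b'): parent n0 fail=0; on 'b' 0 → fail=0;  out {3}∪∅={3}
  n2('cc'): parent n1 fail=0; on 'c' 0 → fail=1;  out {1}∪∅={1}
  n6('ac'): parent n5 fail=0; on 'c' 0 → fail=1;  out {2}∪∅={2}
  n8('ab'): parent n5 fail=0; on 'b' 0 → fail=7;  out {4}∪{3}={3,4}
  n3('cca'): parent n2 fail=1; on 'a' 1→0 → fail=5;  out ∅∪∅=∅
  n4('ccab'): parent n3 fail=5; on 'b' 5 → fail=8;  out {0}∪{3,4}={0,3,4}

Run:
pos 0 'c': at 1
pos 1 'c': at 2  → match P1@[0:1]
pos 2 'a': at 3
pos 3 'b': at 4  → match P0@[0:3],P3@[3:3],P4@[2:3]
pos 4 'b': at 7 (via fail)  → match P3@[4:4]
pos 5 'c': at 1 (via fail)
pos 6 'c': at 2  → match P1@[5:6]
pos 7 'c': at 2 (via fail)  → match P1@[6:7]
pos 8 'c': at 2 (via fail)  → match P1@[7:8]
pos 9 'c': at 2 (via fail)  → match P1@[8:9]
pos 10 'a': at 3
pos 11 'b': at 4  → match P0@[8:11],P3@[11:11],P4@[10:11]
pos 12 'b': at 7 (via fail)  → match P3@[12:12]
pos 13 'a': at 5 (via fail)
pos 14 'a': at 5 (via fail)
pos 15 'b': at 8  → match P3@[15:15],P4@[14:15]
pos 16 'b': at 7 (via fail)  → match P3@[16:16]
pos 17 'b': at 7 (via fail)  → match P3@[17:17]
pos 18 'b': at 7 (via fail)  → match P3@[18:18]
pos 19 'a': at 5 (via fail)
pos 20 'c': at 6  → match P2@[19:20]
pos 21 'c': at 2 (via fail)  → match P1@[20:21]
pos 22 'a': at 3
pos 23 'a': at 5 (via fail)
pos 24 'b': at 8  → match P3@[24:24],P4@[23:24]
pos 25 'c': at 1 (via fail)
pos 26 'c': at 2  → match P1@[25:26]
pos 27 'a': at 3
pos 28 'b': at 4  → match P0@[25:28],P3@[28:28],P4@[27:28]
pos 29 'b': at 7 (via fail)  → match P3@[29:29]
pos 30 'b': at 7 (via fail)  → match P3@[30:30]
pos 31 'b': at 7 (via fail)  → match P3@[31:31]
pos 32 'a': at 5 (via fail)
pos 33 'b': at 8  → match P3@[33:33],P4@[32:33]
pos 34 'b': at 7 (via fail)  → match P3@[34:34]
pos 35 'c': at 1 (via fail)
pos 36 'a': at 5 (via fail)
pos 37 'b': at 8  → match P3@[37:37],P4@[36:37]
pos 38 'a': at 5 (via fail)
pos 39 'c': at 6  → match P2@[38:39]
pos 40 'a': at 5 (via fail)
pos 41 'b': at 8  → match P3@[41:41],P4@[40:41]
pos 42 'a': at 5 (via fail)
pos 43 'a': at 5 (via fail)
pos 44 'c': at 6  → match P2@[43:44]
pos 45 'a': at 5 (via fail)
pos 46 'c': at 6  → match P2@[45:46]
pos 47 'b': at 7 (via fail)  → match P3@[47:47]
pos 48 'c': at 1 (via fail)
pos 49 'c': at 2  → match P1@[48:49]
pos 50 'c': at 2 (via fail)  → match P1@[49:50]
pos 51 'b': at 7 (via fail)  → match P3@[51:51]
pos 52 'b': at 7 (via fail)  → match P3@[52:52]
pos 53 'b': at 7 (via fail)  → match P3@[53:53]
pos 54 'b': at 7 (via fail)  → match P3@[54:54]
pos 55 'c': at 1 (via fail)
pos 56 'c': at 2  → match P1@[55:56]
pos 57 'c': at 2 (via fail)  → match P1@[56:57]
pos 58 'c': at 2 (via fail)  → match P1@[57:58]
pos 59 'a': at 3
pos 60 'c': at 6 (via fail)  → match P2@[59:60]
pos 61 'c': at 2 (via fail)  → match P1@[60:61]
pos 62 'a': at 3
pos 63 'c': at 6 (via fail)  → match P2@[62:63]
pos 64 'a': at 5 (via fail)

Matches: [[1,1],[3,0],[3,3],[3,4],[4,3],[6,1],[7,1],[8,1],[9,1],[11,0],[11,3],[11,4],[12,3],[15,3],[15,4],[16,3],[17,3],[18,3],[20,2],[21,1],[24,3],[24,4],[26,1],[28,0],[28,3],[28,4],[29,3],[30,3],[31,3],[33,3],[33,4],[34,3],[37,3],[37,4],[39,2],[41,3],[41,4],[44,2],[46,2],[47,3],[49,1],[50,1],[51,3],[52,3],[53,3],[54,3],[56,1],[57,1],[58,1],[60,2],[61,1],[63,2]]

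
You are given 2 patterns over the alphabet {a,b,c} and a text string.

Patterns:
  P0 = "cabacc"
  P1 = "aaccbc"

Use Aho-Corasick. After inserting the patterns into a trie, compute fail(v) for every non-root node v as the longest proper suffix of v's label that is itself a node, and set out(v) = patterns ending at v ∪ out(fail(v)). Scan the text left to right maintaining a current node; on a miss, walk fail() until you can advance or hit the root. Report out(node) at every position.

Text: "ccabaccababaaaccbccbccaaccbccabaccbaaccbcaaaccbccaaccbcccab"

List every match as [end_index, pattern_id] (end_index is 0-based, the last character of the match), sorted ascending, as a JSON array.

Build automaton:
Trie (insert patterns):
  0='ε' goto a→7 c→1
  1='c' goto a→2
  2='ca' goto b→3
  3='cab' goto a→4
  4='caba' goto c→5
  5='cabac' goto c→6
  6='cabacc' goto ·  [P0 ends]
  7='a' goto a→8
  8='aa' goto c→9
  9='aac' goto c→10
  10='aacc' goto b→11
  11='aaccb' goto c→12
  12='aaccbc' goto ·  [P1 ends]

BFS fail/out derivation:
  n1('c'): parent n0 fail=0; on 'c' 0 → fail=0;  out ∅∪∅=∅
  n7('a'): parent n0 fail=0; on 'a' 0 → fail=0;  out ∅∪∅=∅
  n2('ca'): parent n1 fail=0; on 'a' 0 → fail=7;  out ∅∪∅=∅
  n8('aa'): parent n7 fail=0; on 'a' 0 → fail=7;  out ∅∪∅=∅
  n3('cab'): parent n2 fail=7; on 'b' 7→0 → fail=0;  out ∅∪∅=∅
  n9('aac'): parent n8 fail=7; on 'c' 7→0 → fail=1;  out ∅∪∅=∅
  n4('caba'): parent n3 fail=0; on 'a' 0 → fail=7;  out ∅∪∅=∅
  n10('aacc'): parent n9 fail=1; on 'c' 1→0 → fail=1;  out ∅∪∅=∅
  n5('cabac'): parent n4 fail=7; on 'c' 7→0 → fail=1;  out ∅∪∅=∅
  n11('aaccb'): parent n10 fail=1; on 'b' 1→0 → fail=0;  out ∅∪∅=∅
  n6('cabacc'): parent n5 fail=1; on 'c' 1→0 → fail=1;  out {0}∪∅={0}
  n12('aaccbc'): parent n11 fail=0; on 'c' 0 → fail=1;  out {1}∪∅={1}

Scan:
[0] read 'c'  n0⇒n1
[1] read 'c'  n1⇒n1 ·f
[2] read 'a'  n1⇒n2
[3] read 'b'  n2⇒n3
[4] read 'a'  n3⇒n4
[5] read 'c'  n4⇒n5
[6] read 'c'  n5⇒n6  → match P0@[1:6]
[7] read 'a'  n6⇒n2 ·f
[8] read 'b'  n2⇒n3
[9] read 'a'  n3⇒n4
[10] read 'b'  n4⇒n0 ·f
[11] read 'a'  n0⇒n7
[12] read 'a'  n7⇒n8
[13] read 'a'  n8⇒n8 ·f
[14] read 'c'  n8⇒n9
[15] read 'c'  n9⇒n10
[16] read 'b'  n10⇒n11
[17] read 'c'  n11⇒n12  → match P1@[12:17]
[18] read 'c'  n12⇒n1 ·f
[19] read 'b'  n1⇒n0 ·f
[20] read 'c'  n0⇒n1
[21] read 'c'  n1⇒n1 ·f
[22] read 'a'  n1⇒n2
[23] read 'a'  n2⇒n8 ·f
[24] read 'c'  n8⇒n9
[25] read 'c'  n9⇒n10
[26] read 'b'  n10⇒n11
[27] read 'c'  n11⇒n12  → match P1@[22:27]
[28] read 'c'  n12⇒n1 ·f
[29] read 'a'  n1⇒n2
[30] read 'b'  n2⇒n3
[31] read 'a'  n3⇒n4
[32] read 'c'  n4⇒n5
[33] read 'c'  n5⇒n6  → match P0@[28:33]
[34] read 'b'  n6⇒n0 ·f
[35] read 'a'  n0⇒n7
[36] read 'a'  n7⇒n8
[37] read 'c'  n8⇒n9
[38] read 'c'  n9⇒n10
[39] read 'b'  n10⇒n11
[40] read 'c'  n11⇒n12  → match P1@[35:40]
[41] read 'a'  n12⇒n2 ·f
[42] read 'a'  n2⇒n8 ·f
[43] read 'a'  n8⇒n8 ·f
[44] read 'c'  n8⇒n9
[45] read 'c'  n9⇒n10
[46] read 'b'  n10⇒n11
[47] read 'c'  n11⇒n12  → match P1@[42:47]
[48] read 'c'  n12⇒n1 ·f
[49] read 'a'  n1⇒n2
[50] read 'a'  n2⇒n8 ·f
[51] read 'c'  n8⇒n9
[52] read 'c'  n9⇒n10
[53] read 'b'  n10⇒n11
[54] read 'c'  n11⇒n12  → match P1@[49:54]
[55] read 'c'  n12⇒n1 ·f
[56] read 'c'  n1⇒n1 ·f
[57] read 'a'  n1⇒n2
[58] read 'b'  n2⇒n3

Matches: [[6,0],[17,1],[27,1],[33,0],[40,1],[47,1],[54,1]]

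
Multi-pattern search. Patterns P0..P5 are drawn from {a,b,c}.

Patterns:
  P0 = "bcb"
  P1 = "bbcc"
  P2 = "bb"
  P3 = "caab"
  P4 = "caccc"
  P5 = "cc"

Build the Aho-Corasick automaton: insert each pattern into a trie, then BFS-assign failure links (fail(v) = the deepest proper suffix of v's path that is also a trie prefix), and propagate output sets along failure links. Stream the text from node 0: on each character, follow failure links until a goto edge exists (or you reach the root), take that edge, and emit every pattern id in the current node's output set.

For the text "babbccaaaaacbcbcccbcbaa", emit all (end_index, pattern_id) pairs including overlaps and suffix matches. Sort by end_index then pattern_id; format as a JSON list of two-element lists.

Construct AC machine:
Trie nodes:
  0='ε' goto b→1 c→7
  1='b' goto b→4 c→2
  2='bc' goto b→3
  3='bcb' goto ·  [P0 ends]
  4='bb' goto c→5  [P2 ends]
  5='bbc' goto c→6
  6='bbcc' goto ·  [P1 ends]
  7='c' goto a→8 c→14
  8='ca' goto a→9 c→11
  9='caa' goto b→10
  10='caab' goto ·  [P3 ends]
  11='cac' goto c→12
  12='cacc' goto c→13
  13='caccc' goto ·  [P4 ends]
  14='cc' goto ·  [P5 ends]

Failure links (BFS by depth):
  fail(1) 'b': from fail(0)=0 chase 'b': 0 ⇒ 0;  out=∅∪out(0)=∅
  fail(7) 'c': from fail(0)=0 chase 'c': 0 ⇒ 0;  out=∅∪out(0)=∅
  fail(2) 'bc': from fail(1)=0 chase 'c': 0 ⇒ 7;  out=∅∪out(7)=∅
  fail(4) 'bb': from fail(1)=0 chase 'b': 0 ⇒ 1;  out={2}∪out(1)={2}
  fail(8) 'ca': from fail(7)=0 chase 'a': 0 ⇒ 0;  out=∅∪out(0)=∅
  fail(14) 'cc': from fail(7)=0 chase 'c': 0 ⇒ 7;  out={5}∪out(7)={5}
  fail(3) 'bcb': from fail(2)=7 chase 'b': 7→0 ⇒ 1;  out={0}∪out(1)={0}
  fail(5) 'bbc': from fail(4)=1 chase 'c': 1 ⇒ 2;  out=∅∪out(2)=∅
  fail(9) 'caa': from fail(8)=0 chase 'a': 0 ⇒ 0;  out=∅∪out(0)=∅
  fail(11) 'cac': from fail(8)=0 chase 'c': 0 ⇒ 7;  out=∅∪out(7)=∅
  fail(6) 'bbcc': from fail(5)=2 chase 'c': 2→7 ⇒ 14;  out={1}∪out(14)={1,5}
  fail(10) 'caab': from fail(9)=0 chase 'b': 0 ⇒ 1;  out={3}∪out(1)={3}
  fail(12) 'cacc': from fail(11)=7 chase 'c': 7 ⇒ 14;  out=∅∪out(14)={5}
  fail(13) 'caccc': from fail(12)=14 chase 'c': 14→7 ⇒ 14;  out={4}∪out(14)={4,5}

Text stream:
pos 0 'b': at 1
pos 1 'a': at 0 (fail-walked)
pos 2 'b': at 1
pos 3 'b': at 4  ** P2@[2:3]
pos 4 'c': at 5
pos 5 'c': at 6  ** P1@[2:5],P5@[4:5]
pos 6 'a': at 8 (fail-walked)
pos 7 'a': at 9
pos 8 'a': at 0 (fail-walked)
pos 9 'a': at 0
pos 10 'a': at 0
pos 11 'c': at 7
pos 12 'b': at 1 (fail-walked)
pos 13 'c': at 2
pos 14 'b': at 3  ** P0@[12:14]
pos 15 'c': at 2 (fail-walked)
pos 16 'c': at 14 (fail-walked)  ** P5@[15:16]
pos 17 'c': at 14 (fail-walked)  ** P5@[16:17]
pos 18 'b': at 1 (fail-walked)
pos 19 'c': at 2
pos 20 'b': at 3  ** P0@[18:20]
pos 21 'a': at 0 (fail-walked)
pos 22 'a': at 0

Result: [[3,2],[5,1],[5,5],[14,0],[16,5],[17,5],[20,0]]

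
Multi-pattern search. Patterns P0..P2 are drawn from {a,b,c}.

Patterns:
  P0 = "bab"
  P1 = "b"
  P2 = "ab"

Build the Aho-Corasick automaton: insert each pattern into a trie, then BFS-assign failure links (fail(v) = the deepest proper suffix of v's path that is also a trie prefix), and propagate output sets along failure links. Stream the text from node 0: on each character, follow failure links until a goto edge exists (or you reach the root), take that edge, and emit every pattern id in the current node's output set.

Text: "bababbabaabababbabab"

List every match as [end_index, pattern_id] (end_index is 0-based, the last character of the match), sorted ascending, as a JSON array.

Build:
Trie (insert patterns):
  0='ε' goto a→4 b→1
  1='b' goto a→2  ←P1
  2='ba' goto b→3
  3='bab' goto ·  ←P0
  4='a' goto b→5
  5='ab' goto ·  ←P2

Failure links (BFS by depth):
  fail(1) 'b': from fail(0)=0 chase 'b': 0 ⇒ 0;  out={1}∪out(0)={1}
  fail(4) 'a': from fail(0)=0 chase 'a': 0 ⇒ 0;  out=∅∪out(0)=∅
  fail(2) 'ba': from fail(1)=0 chase 'a': 0 ⇒ 4;  out=∅∪out(4)=∅
  fail(5) 'ab': from fail(4)=0 chase 'b': 0 ⇒ 1;  out={2}∪out(1)={1,2}
  fail(3) 'bab': from fail(2)=4 chase 'b': 4 ⇒ 5;  out={0}∪out(5)={0,1,2}

Run:
pos 0 'b': at 1  emit P1@[0:0]
pos 1 'a': at 2
pos 2 'b': at 3  emit P0@[0:2],P1@[2:2],P2@[1:2]
pos 3 'a': at 2 (via fail)
pos 4 'b': at 3  emit P0@[2:4],P1@[4:4],P2@[3:4]
pos 5 'b': at 1 (via fail)  emit P1@[5:5]
pos 6 'a': at 2
pos 7 'b': at 3  emit P0@[5:7],P1@[7:7],P2@[6:7]
pos 8 'a': at 2 (via fail)
pos 9 'a': at 4 (via fail)
pos 10 'b': at 5  emit P1@[10:10],P2@[9:10]
pos 11 'a': at 2 (via fail)
pos 12 'b': at 3  emit P0@[10:12],P1@[12:12],P2@[11:12]
pos 13 'a': at 2 (via fail)
pos 14 'b': at 3  emit P0@[12:14],P1@[14:14],P2@[13:14]
pos 15 'b': at 1 (via fail)  emit P1@[15:15]
pos 16 'a': at 2
pos 17 'b': at 3  emit P0@[15:17],P1@[17:17],P2@[16:17]
pos 18 'a': at 2 (via fail)
pos 19 'b': at 3  emit P0@[17:19],P1@[19:19],P2@[18:19]

All matches (sorted): [[0,1],[2,0],[2,1],[2,2],[4,0],[4,1],[4,2],[5,1],[7,0],[7,1],[7,2],[10,1],[10,2],[12,0],[12,1],[12,2],[14,0],[14,1],[14,2],[15,1],[17,0],[17,1],[17,2],[19,0],[19,1],[19,2]]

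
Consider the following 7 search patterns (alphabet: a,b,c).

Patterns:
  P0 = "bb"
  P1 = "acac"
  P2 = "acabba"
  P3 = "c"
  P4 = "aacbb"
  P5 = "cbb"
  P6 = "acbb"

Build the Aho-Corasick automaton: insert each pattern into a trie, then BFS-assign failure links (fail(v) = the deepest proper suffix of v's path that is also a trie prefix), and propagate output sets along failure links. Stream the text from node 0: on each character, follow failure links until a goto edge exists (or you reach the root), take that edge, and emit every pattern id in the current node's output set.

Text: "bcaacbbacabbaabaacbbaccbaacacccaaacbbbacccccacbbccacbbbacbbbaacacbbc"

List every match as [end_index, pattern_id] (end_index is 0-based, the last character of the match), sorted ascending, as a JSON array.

Build automaton:
Trie (insert patterns):
  n0 'ε': a→3 b→1 c→10
  n1 'b': b→2
  n2 'bb': ·  [P0 ends]
  n3 'a': a→11 c→4
  n4 'ac': a→5 b→17
  n5 'aca': b→7 c→6
  n6 'acac': ·  [P1 ends]
  n7 'acab': b→8
  n8 'acabb': a→9
  n9 'acabba': ·  [P2 ends]
  n10 'c': b→15  [P3 ends]
  n11 'aa': c→12
  n12 'aac': b→13
  n13 'aacb': b→14
  n14 'aacbb': ·  [P4 ends]
  n15 'cb': b→16
  n16 'cbb': ·  [P5 ends]
  n17 'acb': b→18
  n18 'acbb': ·  [P6 ends]

Failure links (BFS by depth):
  fail(1) 'b': from fail(0)=0 chase 'b': 0 ⇒ 0;  out=∅∪out(0)=∅
  fail(3) 'a': from fail(0)=0 chase 'a': 0 ⇒ 0;  out=∅∪out(0)=∅
  fail(10) 'c': from fail(0)=0 chase 'c': 0 ⇒ 0;  out={3}∪out(0)={3}
  fail(2) 'bb': from fail(1)=0 chase 'b': 0 ⇒ 1;  out={0}∪out(1)={0}
  fail(4) 'ac': from fail(3)=0 chase 'c': 0 ⇒ 10;  out=∅∪out(10)={3}
  fail(11) 'aa': from fail(3)=0 chase 'a': 0 ⇒ 3;  out=∅∪out(3)=∅
  fail(15) 'cb': from fail(10)=0 chase 'b': 0 ⇒ 1;  out=∅∪out(1)=∅
  fail(5) 'aca': from fail(4)=10 chase 'a': 10→0 ⇒ 3;  out=∅∪out(3)=∅
  fail(12) 'aac': from fail(11)=3 chase 'c': 3 ⇒ 4;  out=∅∪out(4)={3}
  fail(16) 'cbb': from fail(15)=1 chase 'b': 1 ⇒ 2;  out={5}∪out(2)={0,5}
  fail(17) 'acb': from fail(4)=10 chase 'b': 10 ⇒ 15;  out=∅∪out(15)=∅
  fail(6) 'acac': from fail(5)=3 chase 'c': 3 ⇒ 4;  out={1}∪out(4)={1,3}
  fail(7) 'acab': from fail(5)=3 chase 'b': 3→0 ⇒ 1;  out=∅∪out(1)=∅
  fail(13) 'aacb': from fail(12)=4 chase 'b': 4 ⇒ 17;  out=∅∪out(17)=∅
  fail(18) 'acbb': from fail(17)=15 chase 'b': 15 ⇒ 16;  out={6}∪out(16)={0,5,6}
  fail(8) 'acabb': from fail(7)=1 chase 'b': 1 ⇒ 2;  out=∅∪out(2)={0}
  fail(14) 'aacbb': from fail(13)=17 chase 'b': 17 ⇒ 18;  out={4}∪out(18)={0,4,5,6}
  fail(9) 'acabba': from fail(8)=2 chase 'a': 2→1→0 ⇒ 3;  out={2}∪out(3)={2}

Run:
i=0 'b': node 0→1
i=1 'c': node 1→10 (fail-walked)  emit P3@[1:1]
i=2 'a': node 10→3 (fail-walked)
i=3 'a': node 3→11
i=4 'c': node 11→12  emit P3@[4:4]
i=5 'b': node 12→13
i=6 'b': node 13→14  emit P0@[5:6],P4@[2:6],P5@[4:6],P6@[3:6]
i=7 'a': node 14→3 (fail-walked)
i=8 'c': node 3→4  emit P3@[8:8]
i=9 'a': node 4→5
i=10 'b': node 5→7
i=11 'b': node 7→8  emit P0@[10:11]
i=12 'a': node 8→9  emit P2@[7:12]
i=13 'a': node 9→11 (fail-walked)
i=14 'b': node 11→1 (fail-walked)
i=15 'a': node 1→3 (fail-walked)
i=16 'a': node 3→11
i=17 'c': node 11→12  emit P3@[17:17]
i=18 'b': node 12→13
i=19 'b': node 13→14  emit P0@[18:19],P4@[15:19],P5@[17:19],P6@[16:19]
i=20 'a': node 14→3 (fail-walked)
i=21 'c': node 3→4  emit P3@[21:21]
i=22 'c': node 4→10 (fail-walked)  emit P3@[22:22]
i=23 'b': node 10→15
i=24 'a': node 15→3 (fail-walked)
i=25 'a': node 3→11
i=26 'c': node 11→12  emit P3@[26:26]
i=27 'a': node 12→5 (fail-walked)
i=28 'c': node 5→6  emit P1@[25:28],P3@[28:28]
i=29 'c': node 6→10 (fail-walked)  emit P3@[29:29]
i=30 'c': node 10→10 (fail-walked)  emit P3@[30:30]
i=31 'a': node 10→3 (fail-walked)
i=32 'a': node 3→11
i=33 'a': node 11→11 (fail-walked)
i=34 'c': node 11→12  emit P3@[34:34]
i=35 'b': node 12→13
i=36 'b': node 13→14  emit P0@[35:36],P4@[32:36],P5@[34:36],P6@[33:36]
i=37 'b': node 14→2 (fail-walked)  emit P0@[36:37]
i=38 'a': node 2→3 (fail-walked)
i=39 'c': node 3→4  emit P3@[39:39]
i=40 'c': node 4→10 (fail-walked)  emit P3@[40:40]
i=41 'c': node 10→10 (fail-walked)  emit P3@[41:41]
i=42 'c': node 10→10 (fail-walked)  emit P3@[42:42]
i=43 'c': node 10→10 (fail-walked)  emit P3@[43:43]
i=44 'a': node 10→3 (fail-walked)
i=45 'c': node 3→4  emit P3@[45:45]
i=46 'b': node 4→17
i=47 'b': node 17→18  emit P0@[46:47],P5@[45:47],P6@[44:47]
i=48 'c': node 18→10 (fail-walked)  emit P3@[48:48]
i=49 'c': node 10→10 (fail-walked)  emit P3@[49:49]
i=50 'a': node 10→3 (fail-walked)
i=51 'c': node 3→4  emit P3@[51:51]
i=52 'b': node 4→17
i=53 'b': node 17→18  emit P0@[52:53],P5@[51:53],P6@[50:53]
i=54 'b': node 18→2 (fail-walked)  emit P0@[53:54]
i=55 'a': node 2→3 (fail-walked)
i=56 'c': node 3→4  emit P3@[56:56]
i=57 'b': node 4→17
i=58 'b': node 17→18  emit P0@[57:58],P5@[56:58],P6@[55:58]
i=59 'b': node 18→2 (fail-walked)  emit P0@[58:59]
i=60 'a': node 2→3 (fail-walked)
i=61 'a': node 3→11
i=62 'c': node 11→12  emit P3@[62:62]
i=63 'a': node 12→5 (fail-walked)
i=64 'c': node 5→6  emit P1@[61:64],P3@[64:64]
i=65 'b': node 6→17 (fail-walked)
i=66 'b': node 17→18  emit P0@[65:66],P5@[64:66],P6@[63:66]
i=67 'c': node 18→10 (fail-walked)  emit P3@[67:67]

Matches: [[1,3],[4,3],[6,0],[6,4],[6,5],[6,6],[8,3],[11,0],[12,2],[17,3],[19,0],[19,4],[19,5],[19,6],[21,3],[22,3],[26,3],[28,1],[28,3],[29,3],[30,3],[34,3],[36,0],[36,4],[36,5],[36,6],[37,0],[39,3],[40,3],[41,3],[42,3],[43,3],[45,3],[47,0],[47,5],[47,6],[48,3],[49,3],[51,3],[53,0],[53,5],[53,6],[54,0],[56,3],[58,0],[58,5],[58,6],[59,0],[62,3],[64,1],[64,3],[66,0],[66,5],[66,6],[67,3]]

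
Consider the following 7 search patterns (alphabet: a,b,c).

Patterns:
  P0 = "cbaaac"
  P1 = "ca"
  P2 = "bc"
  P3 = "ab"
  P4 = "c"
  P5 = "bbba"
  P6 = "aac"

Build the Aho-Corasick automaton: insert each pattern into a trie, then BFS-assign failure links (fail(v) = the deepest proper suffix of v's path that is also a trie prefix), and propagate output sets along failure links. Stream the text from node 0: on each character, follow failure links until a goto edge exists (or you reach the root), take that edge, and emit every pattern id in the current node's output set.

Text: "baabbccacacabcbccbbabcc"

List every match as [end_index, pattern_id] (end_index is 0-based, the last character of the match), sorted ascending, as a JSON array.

Build automaton:
Trie nodes:
  0='ε' goto a→10 b→8 c→1
  1='c' goto a→7 b→2  [P4 ends]
  2='cb' goto a→3
  3='cba' goto a→4
  4='cbaa' goto a→5
  5='cbaaa' goto c→6
  6='cbaaac' goto ·  [P0 ends]
  7='ca' goto ·  [P1 ends]
  8='b' goto b→12 c→9
  9='bc' goto ·  [P2 ends]
  10='a' goto a→15 b→11
  11='ab' goto ·  [P3 ends]
  12='bb' goto b→13
  13='bbb' goto a→14
  14='bbba' goto ·  [P5 ends]
  15='aa' goto c→16
  16='aac' goto ·  [P6 ends]

BFS fail/out derivation:
  n1('c'): parent n0 fail=0; on 'c' 0 → fail=0;  out {4}∪∅={4}
  n8('b'): parent n0 fail=0; on 'b' 0 → fail=0;  out ∅∪∅=∅
  n10('a'): parent n0 fail=0; on 'a' 0 → fail=0;  out ∅∪∅=∅
  n2('cb'): parent n1 fail=0; on 'b' 0 → fail=8;  out ∅∪∅=∅
  n7('ca'): parent n1 fail=0; on 'a' 0 → fail=10;  out {1}∪∅={1}
  n9('bc'): parent n8 fail=0; on 'c' 0 → fail=1;  out {2}∪{4}={2,4}
  n11('ab'): parent n10 fail=0; on 'b' 0 → fail=8;  out {3}∪∅={3}
  n12('bb'): parent n8 fail=0; on 'b' 0 → fail=8;  out ∅∪∅=∅
  n15('aa'): parent n10 fail=0; on 'a' 0 → fail=10;  out ∅∪∅=∅
  n3('cba'): parent n2 fail=8; on 'a' 8→0 → fail=10;  out ∅∪∅=∅
  n13('bbb'): parent n12 fail=8; on 'b' 8 → fail=12;  out ∅∪∅=∅
  n16('aac'): parent n15 fail=10; on 'c' 10→0 → fail=1;  out {6}∪{4}={4,6}
  n4('cbaa'): parent n3 fail=10; on 'a' 10 → fail=15;  out ∅∪∅=∅
  n14('bbba'): parent n13 fail=12; on 'a' 12→8→0 → fail=10;  out {5}∪∅={5}
  n5('cbaaa'): parent n4 fail=15; on 'a' 15→10 → fail=15;  out ∅∪∅=∅
  n6('cbaaac'): parent n5 fail=15; on 'c' 15 → fail=16;  out {0}∪{4,6}={0,4,6}

Text stream:
[0] read 'b'  n0⇒n8
[1] read 'a'  n8⇒n10 (via fail)
[2] read 'a'  n10⇒n15
[3] read 'b'  n15⇒n11 (via fail)  emit P3@[2:3]
[4] read 'b'  n11⇒n12 (via fail)
[5] read 'c'  n12⇒n9 (via fail)  emit P2@[4:5],P4@[5:5]
[6] read 'c'  n9⇒n1 (via fail)  emit P4@[6:6]
[7] read 'a'  n1⇒n7  emit P1@[6:7]
[8] read 'c'  n7⇒n1 (via fail)  emit P4@[8:8]
[9] read 'a'  n1⇒n7  emit P1@[8:9]
[10] read 'c'  n7⇒n1 (via fail)  emit P4@[10:10]
[11] read 'a'  n1⇒n7  emit P1@[10:11]
[12] read 'b'  n7⇒n11 (via fail)  emit P3@[11:12]
[13] read 'c'  n11⇒n9 (via fail)  emit P2@[12:13],P4@[13:13]
[14] read 'b'  n9⇒n2 (via fail)
[15] read 'c'  n2⇒n9 (via fail)  emit P2@[14:15],P4@[15:15]
[16] read 'c'  n9⇒n1 (via fail)  emit P4@[16:16]
[17] read 'b'  n1⇒n2
[18] read 'b'  n2⇒n12 (via fail)
[19] read 'a'  n12⇒n10 (via fail)
[20] read 'b'  n10⇒n11  emit P3@[19:20]
[21] read 'c'  n11⇒n9 (via fail)  emit P2@[20:21],P4@[21:21]
[22] read 'c'  n9⇒n1 (via fail)  emit P4@[22:22]

Matches: [[3,3],[5,2],[5,4],[6,4],[7,1],[8,4],[9,1],[10,4],[11,1],[12,3],[13,2],[13,4],[15,2],[15,4],[16,4],[20,3],[21,2],[21,4],[22,4]]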